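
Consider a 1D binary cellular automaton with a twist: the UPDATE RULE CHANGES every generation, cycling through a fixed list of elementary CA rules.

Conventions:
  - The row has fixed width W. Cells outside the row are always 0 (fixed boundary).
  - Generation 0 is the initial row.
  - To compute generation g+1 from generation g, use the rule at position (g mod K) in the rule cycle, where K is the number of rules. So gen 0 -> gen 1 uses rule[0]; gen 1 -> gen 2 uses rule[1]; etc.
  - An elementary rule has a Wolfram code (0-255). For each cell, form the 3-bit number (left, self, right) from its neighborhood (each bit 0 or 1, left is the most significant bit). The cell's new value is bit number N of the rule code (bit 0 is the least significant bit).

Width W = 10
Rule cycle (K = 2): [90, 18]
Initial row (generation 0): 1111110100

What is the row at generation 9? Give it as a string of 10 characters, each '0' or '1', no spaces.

Gen 0: 1111110100
Gen 1 (rule 90): 1000010010
Gen 2 (rule 18): 0100101101
Gen 3 (rule 90): 1011001100
Gen 4 (rule 18): 0000110010
Gen 5 (rule 90): 0001111101
Gen 6 (rule 18): 0010000000
Gen 7 (rule 90): 0101000000
Gen 8 (rule 18): 1000100000
Gen 9 (rule 90): 0101010000

Answer: 0101010000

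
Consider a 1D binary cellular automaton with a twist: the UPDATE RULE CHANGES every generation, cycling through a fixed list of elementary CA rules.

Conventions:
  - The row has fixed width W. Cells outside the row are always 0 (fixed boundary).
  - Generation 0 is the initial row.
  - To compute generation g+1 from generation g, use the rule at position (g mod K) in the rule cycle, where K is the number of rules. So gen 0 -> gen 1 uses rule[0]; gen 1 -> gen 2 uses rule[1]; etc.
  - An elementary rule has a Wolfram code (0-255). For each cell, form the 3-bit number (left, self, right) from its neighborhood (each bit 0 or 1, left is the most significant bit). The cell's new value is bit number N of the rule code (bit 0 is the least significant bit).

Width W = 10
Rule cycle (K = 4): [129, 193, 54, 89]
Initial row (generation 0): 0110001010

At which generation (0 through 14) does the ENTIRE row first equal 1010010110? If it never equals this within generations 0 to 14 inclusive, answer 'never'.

Gen 0: 0110001010
Gen 1 (rule 129): 0000100000
Gen 2 (rule 193): 1110001111
Gen 3 (rule 54): 0001010000
Gen 4 (rule 89): 1100001111
Gen 5 (rule 129): 0001100110
Gen 6 (rule 193): 1100100010
Gen 7 (rule 54): 0011110111
Gen 8 (rule 89): 1010010101
Gen 9 (rule 129): 0000000000
Gen 10 (rule 193): 1111111111
Gen 11 (rule 54): 0000000000
Gen 12 (rule 89): 1111111111
Gen 13 (rule 129): 0111111110
Gen 14 (rule 193): 0011111110

Answer: never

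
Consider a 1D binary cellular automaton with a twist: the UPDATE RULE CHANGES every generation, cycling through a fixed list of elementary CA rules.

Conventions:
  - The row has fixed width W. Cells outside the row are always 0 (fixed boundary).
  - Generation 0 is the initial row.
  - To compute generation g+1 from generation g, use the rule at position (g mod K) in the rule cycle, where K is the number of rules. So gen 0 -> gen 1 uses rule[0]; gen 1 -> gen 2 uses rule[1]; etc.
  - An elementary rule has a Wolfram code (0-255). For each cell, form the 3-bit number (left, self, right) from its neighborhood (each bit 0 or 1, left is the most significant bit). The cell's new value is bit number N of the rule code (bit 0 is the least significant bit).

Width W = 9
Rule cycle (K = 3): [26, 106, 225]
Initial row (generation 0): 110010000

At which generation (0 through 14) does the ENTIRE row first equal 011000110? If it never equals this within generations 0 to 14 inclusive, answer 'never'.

Gen 0: 110010000
Gen 1 (rule 26): 101101000
Gen 2 (rule 106): 011110000
Gen 3 (rule 225): 001110111
Gen 4 (rule 26): 011000100
Gen 5 (rule 106): 111001000
Gen 6 (rule 225): 011000011
Gen 7 (rule 26): 110100110
Gen 8 (rule 106): 111001110
Gen 9 (rule 225): 011000110
Gen 10 (rule 26): 110101101
Gen 11 (rule 106): 111011110
Gen 12 (rule 225): 011101110
Gen 13 (rule 26): 110001001
Gen 14 (rule 106): 110010010

Answer: 9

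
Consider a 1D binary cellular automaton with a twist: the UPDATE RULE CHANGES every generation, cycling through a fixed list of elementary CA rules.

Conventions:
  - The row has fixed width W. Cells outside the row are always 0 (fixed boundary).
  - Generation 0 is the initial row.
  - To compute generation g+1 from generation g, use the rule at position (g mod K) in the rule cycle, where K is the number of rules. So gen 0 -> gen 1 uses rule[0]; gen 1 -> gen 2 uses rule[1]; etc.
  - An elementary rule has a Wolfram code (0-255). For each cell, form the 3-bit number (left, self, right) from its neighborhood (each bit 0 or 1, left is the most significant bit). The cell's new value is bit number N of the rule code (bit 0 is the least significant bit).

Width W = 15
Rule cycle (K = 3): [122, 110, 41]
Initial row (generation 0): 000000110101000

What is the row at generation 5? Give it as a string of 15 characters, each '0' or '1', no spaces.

Gen 0: 000000110101000
Gen 1 (rule 122): 000001111010100
Gen 2 (rule 110): 000011001111100
Gen 3 (rule 41): 111010001000001
Gen 4 (rule 122): 101101010100010
Gen 5 (rule 110): 111111111100110

Answer: 111111111100110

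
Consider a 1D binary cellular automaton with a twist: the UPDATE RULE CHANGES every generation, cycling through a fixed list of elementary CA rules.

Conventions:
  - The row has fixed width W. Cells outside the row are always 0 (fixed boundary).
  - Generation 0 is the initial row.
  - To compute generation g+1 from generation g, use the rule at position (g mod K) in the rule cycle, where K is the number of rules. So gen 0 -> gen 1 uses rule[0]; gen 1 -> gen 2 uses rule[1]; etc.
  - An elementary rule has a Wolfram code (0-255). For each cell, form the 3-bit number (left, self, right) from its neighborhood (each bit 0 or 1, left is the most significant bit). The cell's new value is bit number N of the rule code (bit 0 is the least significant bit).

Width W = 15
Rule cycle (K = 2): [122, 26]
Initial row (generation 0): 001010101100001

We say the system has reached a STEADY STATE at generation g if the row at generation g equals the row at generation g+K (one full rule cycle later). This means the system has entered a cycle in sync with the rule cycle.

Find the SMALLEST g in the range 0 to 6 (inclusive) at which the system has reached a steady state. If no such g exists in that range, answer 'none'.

Answer: none

Derivation:
Gen 0: 001010101100001
Gen 1 (rule 122): 010101011110010
Gen 2 (rule 26): 100000010001101
Gen 3 (rule 122): 010000101011110
Gen 4 (rule 26): 101001000010001
Gen 5 (rule 122): 010110100101010
Gen 6 (rule 26): 100100011000001
Gen 7 (rule 122): 011010111100010
Gen 8 (rule 26): 110000100010101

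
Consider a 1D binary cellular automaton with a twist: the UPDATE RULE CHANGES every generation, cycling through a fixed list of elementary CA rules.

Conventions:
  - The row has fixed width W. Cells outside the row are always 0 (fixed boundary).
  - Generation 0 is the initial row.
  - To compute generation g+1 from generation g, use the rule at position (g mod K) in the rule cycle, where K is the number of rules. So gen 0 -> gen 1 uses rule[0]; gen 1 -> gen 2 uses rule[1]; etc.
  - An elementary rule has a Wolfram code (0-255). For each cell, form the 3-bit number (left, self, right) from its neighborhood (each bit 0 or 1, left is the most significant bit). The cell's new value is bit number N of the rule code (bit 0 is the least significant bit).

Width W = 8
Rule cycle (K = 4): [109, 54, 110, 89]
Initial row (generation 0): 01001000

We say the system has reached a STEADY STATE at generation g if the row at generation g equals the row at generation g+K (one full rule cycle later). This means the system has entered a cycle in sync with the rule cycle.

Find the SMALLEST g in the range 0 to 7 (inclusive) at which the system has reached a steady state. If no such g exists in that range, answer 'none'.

Answer: 2

Derivation:
Gen 0: 01001000
Gen 1 (rule 109): 01001011
Gen 2 (rule 54): 11111100
Gen 3 (rule 110): 10000100
Gen 4 (rule 89): 01110011
Gen 5 (rule 109): 01010011
Gen 6 (rule 54): 11111100
Gen 7 (rule 110): 10000100
Gen 8 (rule 89): 01110011
Gen 9 (rule 109): 01010011
Gen 10 (rule 54): 11111100
Gen 11 (rule 110): 10000100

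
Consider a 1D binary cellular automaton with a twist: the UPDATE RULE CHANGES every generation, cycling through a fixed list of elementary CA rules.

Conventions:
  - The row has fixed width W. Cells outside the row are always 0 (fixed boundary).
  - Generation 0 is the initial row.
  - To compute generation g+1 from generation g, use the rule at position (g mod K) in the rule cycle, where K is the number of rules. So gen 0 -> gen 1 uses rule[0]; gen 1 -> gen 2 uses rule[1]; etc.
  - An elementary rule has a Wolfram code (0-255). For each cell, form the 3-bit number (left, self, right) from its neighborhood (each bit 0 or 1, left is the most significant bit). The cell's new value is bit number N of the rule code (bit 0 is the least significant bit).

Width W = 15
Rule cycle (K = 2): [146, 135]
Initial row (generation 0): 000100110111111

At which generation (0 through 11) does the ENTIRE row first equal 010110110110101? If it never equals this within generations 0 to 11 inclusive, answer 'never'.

Answer: never

Derivation:
Gen 0: 000100110111111
Gen 1 (rule 146): 001011000011110
Gen 2 (rule 135): 111000011101100
Gen 3 (rule 146): 010100101000010
Gen 4 (rule 135): 110101101011110
Gen 5 (rule 146): 000000000001101
Gen 6 (rule 135): 111111111110001
Gen 7 (rule 146): 011111111101010
Gen 8 (rule 135): 101111111001010
Gen 9 (rule 146): 000111110110001
Gen 10 (rule 135): 111011100000111
Gen 11 (rule 146): 010001010001010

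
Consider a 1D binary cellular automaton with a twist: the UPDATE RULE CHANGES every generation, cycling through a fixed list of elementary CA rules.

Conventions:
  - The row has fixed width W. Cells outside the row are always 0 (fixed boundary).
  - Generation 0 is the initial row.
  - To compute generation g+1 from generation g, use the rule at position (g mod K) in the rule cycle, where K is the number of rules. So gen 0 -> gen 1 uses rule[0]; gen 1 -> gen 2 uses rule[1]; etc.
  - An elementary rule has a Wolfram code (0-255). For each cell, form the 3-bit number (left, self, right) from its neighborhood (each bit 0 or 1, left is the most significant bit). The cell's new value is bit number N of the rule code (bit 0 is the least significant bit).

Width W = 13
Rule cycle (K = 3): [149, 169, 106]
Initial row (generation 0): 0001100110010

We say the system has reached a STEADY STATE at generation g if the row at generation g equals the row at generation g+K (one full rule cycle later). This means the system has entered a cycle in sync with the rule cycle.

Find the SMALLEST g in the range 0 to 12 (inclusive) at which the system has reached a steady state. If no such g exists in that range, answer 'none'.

Answer: none

Derivation:
Gen 0: 0001100110010
Gen 1 (rule 149): 1100010001011
Gen 2 (rule 169): 1001000100110
Gen 3 (rule 106): 0010001001110
Gen 4 (rule 149): 1011101100101
Gen 5 (rule 169): 0111011000010
Gen 6 (rule 106): 1101111000100
Gen 7 (rule 149): 0000110110111
Gen 8 (rule 169): 1110101101110
Gen 9 (rule 106): 1011011111010
Gen 10 (rule 149): 1000001110011
Gen 11 (rule 169): 0011101100010
Gen 12 (rule 106): 0110111100100
Gen 13 (rule 149): 0000011010111
Gen 14 (rule 169): 1111010101110
Gen 15 (rule 106): 1001101011010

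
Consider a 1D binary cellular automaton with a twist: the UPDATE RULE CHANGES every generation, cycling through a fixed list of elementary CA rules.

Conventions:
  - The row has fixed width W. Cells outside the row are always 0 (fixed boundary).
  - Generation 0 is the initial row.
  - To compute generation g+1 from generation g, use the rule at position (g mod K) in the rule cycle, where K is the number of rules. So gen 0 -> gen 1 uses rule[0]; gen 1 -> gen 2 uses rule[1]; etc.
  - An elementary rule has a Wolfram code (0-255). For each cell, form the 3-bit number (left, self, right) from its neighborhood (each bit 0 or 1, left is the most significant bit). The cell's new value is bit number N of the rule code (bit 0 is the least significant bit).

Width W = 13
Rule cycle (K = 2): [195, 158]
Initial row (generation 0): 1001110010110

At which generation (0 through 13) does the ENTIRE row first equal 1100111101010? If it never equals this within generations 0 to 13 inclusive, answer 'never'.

Answer: never

Derivation:
Gen 0: 1001110010110
Gen 1 (rule 195): 0010110100010
Gen 2 (rule 158): 0110100110111
Gen 3 (rule 195): 1010001010011
Gen 4 (rule 158): 1011011011110
Gen 5 (rule 195): 0001001001110
Gen 6 (rule 158): 0011111111101
Gen 7 (rule 195): 1101111111100
Gen 8 (rule 158): 1001111111010
Gen 9 (rule 195): 0010111111000
Gen 10 (rule 158): 0110111110100
Gen 11 (rule 195): 1010011110001
Gen 12 (rule 158): 1011111101011
Gen 13 (rule 195): 0001111100001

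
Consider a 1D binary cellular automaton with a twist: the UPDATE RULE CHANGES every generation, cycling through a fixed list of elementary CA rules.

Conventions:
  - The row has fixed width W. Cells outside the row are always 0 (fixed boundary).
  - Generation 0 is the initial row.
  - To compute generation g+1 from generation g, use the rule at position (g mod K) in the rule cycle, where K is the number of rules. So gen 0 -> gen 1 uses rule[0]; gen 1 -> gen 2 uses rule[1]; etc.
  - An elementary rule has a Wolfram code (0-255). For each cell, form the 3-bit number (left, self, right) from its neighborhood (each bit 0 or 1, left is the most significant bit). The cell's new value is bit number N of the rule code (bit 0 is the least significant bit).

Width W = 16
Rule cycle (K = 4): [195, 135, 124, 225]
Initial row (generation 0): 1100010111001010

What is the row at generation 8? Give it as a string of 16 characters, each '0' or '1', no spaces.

Answer: 0111110111011111

Derivation:
Gen 0: 1100010111001010
Gen 1 (rule 195): 0101100011010000
Gen 2 (rule 135): 1100001100010111
Gen 3 (rule 124): 1110001110011101
Gen 4 (rule 225): 0110100110001110
Gen 5 (rule 195): 1010001010110110
Gen 6 (rule 135): 1010111010000000
Gen 7 (rule 124): 1111101111000000
Gen 8 (rule 225): 0111110111011111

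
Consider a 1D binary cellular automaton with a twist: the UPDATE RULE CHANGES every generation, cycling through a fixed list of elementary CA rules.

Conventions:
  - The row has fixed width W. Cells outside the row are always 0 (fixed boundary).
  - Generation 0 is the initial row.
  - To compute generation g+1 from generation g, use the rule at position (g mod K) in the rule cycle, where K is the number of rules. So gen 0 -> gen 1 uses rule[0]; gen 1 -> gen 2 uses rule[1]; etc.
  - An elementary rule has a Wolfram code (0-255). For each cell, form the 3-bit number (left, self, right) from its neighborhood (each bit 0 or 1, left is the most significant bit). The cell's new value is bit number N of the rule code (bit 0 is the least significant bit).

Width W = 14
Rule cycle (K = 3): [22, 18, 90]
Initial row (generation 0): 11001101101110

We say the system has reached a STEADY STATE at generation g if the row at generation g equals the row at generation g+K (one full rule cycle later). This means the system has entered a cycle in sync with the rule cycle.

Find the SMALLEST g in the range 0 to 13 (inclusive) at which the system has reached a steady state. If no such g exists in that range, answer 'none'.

Gen 0: 11001101101110
Gen 1 (rule 22): 00110000000001
Gen 2 (rule 18): 01001000000010
Gen 3 (rule 90): 10110100000101
Gen 4 (rule 22): 10000110001101
Gen 5 (rule 18): 01001001010000
Gen 6 (rule 90): 10110110001000
Gen 7 (rule 22): 10000001011100
Gen 8 (rule 18): 01000010000010
Gen 9 (rule 90): 10100101000101
Gen 10 (rule 22): 10111101101101
Gen 11 (rule 18): 00000000000000
Gen 12 (rule 90): 00000000000000
Gen 13 (rule 22): 00000000000000
Gen 14 (rule 18): 00000000000000
Gen 15 (rule 90): 00000000000000
Gen 16 (rule 22): 00000000000000

Answer: 11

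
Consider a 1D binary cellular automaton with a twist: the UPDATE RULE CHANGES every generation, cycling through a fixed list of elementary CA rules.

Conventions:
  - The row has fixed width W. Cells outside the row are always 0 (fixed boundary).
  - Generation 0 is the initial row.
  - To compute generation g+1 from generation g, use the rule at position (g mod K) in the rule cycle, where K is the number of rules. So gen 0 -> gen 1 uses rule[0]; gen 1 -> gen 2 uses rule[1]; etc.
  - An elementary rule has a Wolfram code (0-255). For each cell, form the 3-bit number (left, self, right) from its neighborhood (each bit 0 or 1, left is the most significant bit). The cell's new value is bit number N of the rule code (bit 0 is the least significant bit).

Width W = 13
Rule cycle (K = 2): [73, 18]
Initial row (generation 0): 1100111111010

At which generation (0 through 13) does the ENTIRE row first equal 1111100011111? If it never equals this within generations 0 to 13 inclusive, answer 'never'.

Gen 0: 1100111111010
Gen 1 (rule 73): 1100100001000
Gen 2 (rule 18): 0011010010100
Gen 3 (rule 73): 1011000000001
Gen 4 (rule 18): 0000100000010
Gen 5 (rule 73): 1110001111000
Gen 6 (rule 18): 0001010000100
Gen 7 (rule 73): 1100000110001
Gen 8 (rule 18): 0010001001010
Gen 9 (rule 73): 1000100000000
Gen 10 (rule 18): 0101010000000
Gen 11 (rule 73): 0000000111111
Gen 12 (rule 18): 0000001000000
Gen 13 (rule 73): 1111100011111

Answer: 13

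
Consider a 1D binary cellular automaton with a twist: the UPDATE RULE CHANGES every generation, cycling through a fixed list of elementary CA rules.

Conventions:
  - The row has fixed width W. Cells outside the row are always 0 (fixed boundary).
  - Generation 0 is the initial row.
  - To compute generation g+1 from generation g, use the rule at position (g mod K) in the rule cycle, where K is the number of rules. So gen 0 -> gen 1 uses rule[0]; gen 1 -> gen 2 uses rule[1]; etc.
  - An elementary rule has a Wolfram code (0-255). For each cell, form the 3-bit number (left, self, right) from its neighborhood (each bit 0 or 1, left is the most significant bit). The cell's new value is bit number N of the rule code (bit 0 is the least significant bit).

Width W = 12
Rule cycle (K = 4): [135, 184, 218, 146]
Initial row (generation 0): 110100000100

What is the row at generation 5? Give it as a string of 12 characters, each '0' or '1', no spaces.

Gen 0: 110100000100
Gen 1 (rule 135): 000101111101
Gen 2 (rule 184): 000011111010
Gen 3 (rule 218): 000111111001
Gen 4 (rule 146): 001011110110
Gen 5 (rule 135): 111001100000

Answer: 111001100000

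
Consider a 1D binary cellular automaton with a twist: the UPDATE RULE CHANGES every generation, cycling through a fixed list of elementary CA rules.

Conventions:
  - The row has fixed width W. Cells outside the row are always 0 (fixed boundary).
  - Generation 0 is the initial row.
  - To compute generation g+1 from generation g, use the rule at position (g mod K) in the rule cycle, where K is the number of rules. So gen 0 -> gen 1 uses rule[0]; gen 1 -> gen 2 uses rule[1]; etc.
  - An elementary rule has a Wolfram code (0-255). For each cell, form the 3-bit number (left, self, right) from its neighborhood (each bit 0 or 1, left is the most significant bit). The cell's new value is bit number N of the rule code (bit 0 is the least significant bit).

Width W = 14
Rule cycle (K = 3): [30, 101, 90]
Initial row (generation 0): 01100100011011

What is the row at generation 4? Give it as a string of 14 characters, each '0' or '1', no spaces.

Answer: 10000100111001

Derivation:
Gen 0: 01100100011011
Gen 1 (rule 30): 11011110110010
Gen 2 (rule 101): 01100011010010
Gen 3 (rule 90): 11110111001101
Gen 4 (rule 30): 10000100111001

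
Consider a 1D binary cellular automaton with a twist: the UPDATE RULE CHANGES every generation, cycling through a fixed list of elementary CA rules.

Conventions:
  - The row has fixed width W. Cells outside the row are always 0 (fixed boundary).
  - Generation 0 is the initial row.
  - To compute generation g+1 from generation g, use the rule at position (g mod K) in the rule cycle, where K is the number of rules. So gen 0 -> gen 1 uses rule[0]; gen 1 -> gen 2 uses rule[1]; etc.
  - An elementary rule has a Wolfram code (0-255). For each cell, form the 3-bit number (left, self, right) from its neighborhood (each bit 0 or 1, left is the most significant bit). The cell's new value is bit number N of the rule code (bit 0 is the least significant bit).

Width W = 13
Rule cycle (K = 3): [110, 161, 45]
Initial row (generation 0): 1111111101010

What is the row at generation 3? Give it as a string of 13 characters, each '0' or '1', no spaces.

Gen 0: 1111111101010
Gen 1 (rule 110): 1000000111110
Gen 2 (rule 161): 0011110011100
Gen 3 (rule 45): 1010000010001

Answer: 1010000010001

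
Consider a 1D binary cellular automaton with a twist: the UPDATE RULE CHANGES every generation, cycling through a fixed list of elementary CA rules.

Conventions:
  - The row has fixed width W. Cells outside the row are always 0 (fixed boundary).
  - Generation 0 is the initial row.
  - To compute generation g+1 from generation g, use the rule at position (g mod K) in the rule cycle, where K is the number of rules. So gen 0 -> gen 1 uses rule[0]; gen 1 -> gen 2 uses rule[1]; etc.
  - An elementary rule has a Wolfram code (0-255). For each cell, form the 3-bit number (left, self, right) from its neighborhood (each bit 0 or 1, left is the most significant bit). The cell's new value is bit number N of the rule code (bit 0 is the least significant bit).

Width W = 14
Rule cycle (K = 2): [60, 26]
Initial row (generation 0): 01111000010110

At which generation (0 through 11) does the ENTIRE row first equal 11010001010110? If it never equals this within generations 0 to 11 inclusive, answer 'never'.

Gen 0: 01111000010110
Gen 1 (rule 60): 01000100011101
Gen 2 (rule 26): 10101010110000
Gen 3 (rule 60): 11111111101000
Gen 4 (rule 26): 10000000000100
Gen 5 (rule 60): 11000000000110
Gen 6 (rule 26): 10100000001101
Gen 7 (rule 60): 11110000001011
Gen 8 (rule 26): 10001000010010
Gen 9 (rule 60): 11001100011011
Gen 10 (rule 26): 10111010110010
Gen 11 (rule 60): 11100111101011

Answer: never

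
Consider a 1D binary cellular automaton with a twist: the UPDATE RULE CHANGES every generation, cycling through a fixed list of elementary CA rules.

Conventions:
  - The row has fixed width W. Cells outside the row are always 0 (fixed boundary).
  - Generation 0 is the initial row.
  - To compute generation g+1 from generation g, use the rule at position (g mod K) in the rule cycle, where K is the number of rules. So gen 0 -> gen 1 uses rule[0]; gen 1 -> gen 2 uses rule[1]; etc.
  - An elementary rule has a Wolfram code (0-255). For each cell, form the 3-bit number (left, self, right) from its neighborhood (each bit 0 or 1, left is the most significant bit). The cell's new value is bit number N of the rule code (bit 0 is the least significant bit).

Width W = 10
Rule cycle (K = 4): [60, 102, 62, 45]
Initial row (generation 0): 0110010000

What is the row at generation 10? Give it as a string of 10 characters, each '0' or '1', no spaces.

Answer: 1001110000

Derivation:
Gen 0: 0110010000
Gen 1 (rule 60): 0101011000
Gen 2 (rule 102): 1111101000
Gen 3 (rule 62): 1000011100
Gen 4 (rule 45): 1011010001
Gen 5 (rule 60): 1110111001
Gen 6 (rule 102): 0011001011
Gen 7 (rule 62): 0110111110
Gen 8 (rule 45): 0101100000
Gen 9 (rule 60): 0111010000
Gen 10 (rule 102): 1001110000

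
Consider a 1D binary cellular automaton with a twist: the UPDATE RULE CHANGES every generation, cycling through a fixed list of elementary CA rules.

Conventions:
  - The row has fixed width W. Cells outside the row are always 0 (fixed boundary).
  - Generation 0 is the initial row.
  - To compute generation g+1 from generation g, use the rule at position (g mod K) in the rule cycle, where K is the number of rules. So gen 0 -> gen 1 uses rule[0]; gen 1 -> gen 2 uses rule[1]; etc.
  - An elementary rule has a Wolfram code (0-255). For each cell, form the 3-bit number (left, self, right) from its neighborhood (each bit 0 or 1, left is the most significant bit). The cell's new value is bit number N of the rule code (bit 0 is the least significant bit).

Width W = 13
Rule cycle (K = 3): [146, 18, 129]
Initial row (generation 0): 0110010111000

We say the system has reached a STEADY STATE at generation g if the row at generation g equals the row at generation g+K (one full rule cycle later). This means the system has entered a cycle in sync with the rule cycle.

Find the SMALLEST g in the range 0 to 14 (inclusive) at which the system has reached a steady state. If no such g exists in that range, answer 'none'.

Answer: 8

Derivation:
Gen 0: 0110010111000
Gen 1 (rule 146): 1001100010100
Gen 2 (rule 18): 0110010100010
Gen 3 (rule 129): 0000000001000
Gen 4 (rule 146): 0000000010100
Gen 5 (rule 18): 0000000100010
Gen 6 (rule 129): 1111110001000
Gen 7 (rule 146): 0111101010100
Gen 8 (rule 18): 1000000000010
Gen 9 (rule 129): 0011111111000
Gen 10 (rule 146): 0101111110100
Gen 11 (rule 18): 1000000000010
Gen 12 (rule 129): 0011111111000
Gen 13 (rule 146): 0101111110100
Gen 14 (rule 18): 1000000000010
Gen 15 (rule 129): 0011111111000
Gen 16 (rule 146): 0101111110100
Gen 17 (rule 18): 1000000000010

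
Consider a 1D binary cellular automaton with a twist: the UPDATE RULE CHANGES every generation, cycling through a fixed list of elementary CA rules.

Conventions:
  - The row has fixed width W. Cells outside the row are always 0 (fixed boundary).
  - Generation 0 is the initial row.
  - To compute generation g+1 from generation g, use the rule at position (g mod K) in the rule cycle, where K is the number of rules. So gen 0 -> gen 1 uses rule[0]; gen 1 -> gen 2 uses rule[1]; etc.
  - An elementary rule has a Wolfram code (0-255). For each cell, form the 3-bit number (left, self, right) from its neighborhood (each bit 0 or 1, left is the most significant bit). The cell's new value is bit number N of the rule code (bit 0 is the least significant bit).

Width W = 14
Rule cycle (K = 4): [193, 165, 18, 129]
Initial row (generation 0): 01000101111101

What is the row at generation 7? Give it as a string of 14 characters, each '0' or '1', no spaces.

Answer: 01000000000001

Derivation:
Gen 0: 01000101111101
Gen 1 (rule 193): 00010000111100
Gen 2 (rule 165): 11010110011001
Gen 3 (rule 18): 00000001100110
Gen 4 (rule 129): 11111100000000
Gen 5 (rule 193): 01111101111111
Gen 6 (rule 165): 00111010111110
Gen 7 (rule 18): 01000000000001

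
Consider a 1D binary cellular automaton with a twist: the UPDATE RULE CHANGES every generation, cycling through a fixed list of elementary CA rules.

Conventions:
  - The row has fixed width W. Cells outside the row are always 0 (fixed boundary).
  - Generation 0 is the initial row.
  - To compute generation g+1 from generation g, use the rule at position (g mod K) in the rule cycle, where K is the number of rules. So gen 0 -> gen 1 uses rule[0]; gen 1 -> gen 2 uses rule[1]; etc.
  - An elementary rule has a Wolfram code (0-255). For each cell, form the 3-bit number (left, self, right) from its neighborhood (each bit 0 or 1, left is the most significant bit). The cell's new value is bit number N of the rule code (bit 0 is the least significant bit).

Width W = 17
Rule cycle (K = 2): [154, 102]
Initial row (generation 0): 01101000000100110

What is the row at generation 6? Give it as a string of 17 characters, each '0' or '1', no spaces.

Gen 0: 01101000000100110
Gen 1 (rule 154): 11000100001011101
Gen 2 (rule 102): 01001100011100111
Gen 3 (rule 154): 10111010111011110
Gen 4 (rule 102): 11001111001100010
Gen 5 (rule 154): 10111110111010101
Gen 6 (rule 102): 11000011001111111

Answer: 11000011001111111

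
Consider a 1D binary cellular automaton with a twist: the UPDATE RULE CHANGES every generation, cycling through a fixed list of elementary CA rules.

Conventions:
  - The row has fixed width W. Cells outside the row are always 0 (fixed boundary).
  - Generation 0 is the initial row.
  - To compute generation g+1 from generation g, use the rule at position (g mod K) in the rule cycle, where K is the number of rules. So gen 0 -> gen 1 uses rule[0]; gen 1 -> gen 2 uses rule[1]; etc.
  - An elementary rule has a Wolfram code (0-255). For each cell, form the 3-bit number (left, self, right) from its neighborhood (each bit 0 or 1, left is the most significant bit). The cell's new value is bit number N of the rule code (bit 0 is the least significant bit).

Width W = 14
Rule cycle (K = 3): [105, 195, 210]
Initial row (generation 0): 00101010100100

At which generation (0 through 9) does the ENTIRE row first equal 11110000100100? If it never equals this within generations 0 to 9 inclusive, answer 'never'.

Answer: never

Derivation:
Gen 0: 00101010100100
Gen 1 (rule 105): 10010101000001
Gen 2 (rule 195): 00100000011110
Gen 3 (rule 210): 01010000101111
Gen 4 (rule 105): 00100110011001
Gen 5 (rule 195): 11001010101010
Gen 6 (rule 210): 01110000000001
Gen 7 (rule 105): 01010111111100
Gen 8 (rule 195): 10000011111101
Gen 9 (rule 210): 01000101111100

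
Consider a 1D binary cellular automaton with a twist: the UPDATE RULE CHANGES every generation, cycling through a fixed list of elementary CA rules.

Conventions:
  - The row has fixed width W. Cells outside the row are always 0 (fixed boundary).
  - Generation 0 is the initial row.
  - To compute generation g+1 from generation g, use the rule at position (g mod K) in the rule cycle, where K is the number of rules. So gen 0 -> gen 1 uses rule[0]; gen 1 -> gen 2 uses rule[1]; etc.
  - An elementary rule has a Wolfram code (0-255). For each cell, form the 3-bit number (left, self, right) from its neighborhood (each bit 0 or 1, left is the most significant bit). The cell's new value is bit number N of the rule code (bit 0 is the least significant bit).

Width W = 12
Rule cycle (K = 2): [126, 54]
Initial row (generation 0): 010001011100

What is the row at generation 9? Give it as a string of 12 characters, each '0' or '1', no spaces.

Gen 0: 010001011100
Gen 1 (rule 126): 111011110110
Gen 2 (rule 54): 000100001001
Gen 3 (rule 126): 001110011111
Gen 4 (rule 54): 010001100000
Gen 5 (rule 126): 111011110000
Gen 6 (rule 54): 000100001000
Gen 7 (rule 126): 001110011100
Gen 8 (rule 54): 010001100010
Gen 9 (rule 126): 111011110111

Answer: 111011110111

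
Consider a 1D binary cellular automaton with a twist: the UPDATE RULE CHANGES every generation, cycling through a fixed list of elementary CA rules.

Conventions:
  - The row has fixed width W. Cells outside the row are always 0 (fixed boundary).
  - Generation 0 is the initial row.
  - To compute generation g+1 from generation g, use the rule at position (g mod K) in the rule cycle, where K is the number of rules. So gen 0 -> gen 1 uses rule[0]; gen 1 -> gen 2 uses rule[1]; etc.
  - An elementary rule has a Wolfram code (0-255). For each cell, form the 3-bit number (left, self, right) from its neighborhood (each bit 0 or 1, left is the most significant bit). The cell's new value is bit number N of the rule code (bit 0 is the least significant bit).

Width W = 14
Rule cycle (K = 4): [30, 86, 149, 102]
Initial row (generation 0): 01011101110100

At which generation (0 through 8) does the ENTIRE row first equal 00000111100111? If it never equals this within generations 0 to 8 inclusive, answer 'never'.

Answer: never

Derivation:
Gen 0: 01011101110100
Gen 1 (rule 30): 11010001000110
Gen 2 (rule 86): 01011011101011
Gen 3 (rule 149): 01000001001000
Gen 4 (rule 102): 11000011011000
Gen 5 (rule 30): 10100110010100
Gen 6 (rule 86): 10111011110110
Gen 7 (rule 149): 10010001100001
Gen 8 (rule 102): 10110010100011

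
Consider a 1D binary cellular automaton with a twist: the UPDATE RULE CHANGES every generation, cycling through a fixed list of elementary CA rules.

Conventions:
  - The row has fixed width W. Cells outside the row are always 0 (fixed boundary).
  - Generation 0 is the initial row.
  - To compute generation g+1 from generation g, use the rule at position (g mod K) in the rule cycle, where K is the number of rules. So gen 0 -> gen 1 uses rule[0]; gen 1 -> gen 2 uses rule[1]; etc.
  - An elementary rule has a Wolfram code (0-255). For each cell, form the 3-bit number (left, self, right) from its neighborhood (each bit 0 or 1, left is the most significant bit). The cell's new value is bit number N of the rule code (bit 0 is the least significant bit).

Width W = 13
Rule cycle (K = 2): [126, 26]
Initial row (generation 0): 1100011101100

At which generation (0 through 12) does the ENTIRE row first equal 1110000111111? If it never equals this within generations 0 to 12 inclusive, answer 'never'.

Gen 0: 1100011101100
Gen 1 (rule 126): 1110110111110
Gen 2 (rule 26): 1000100100001
Gen 3 (rule 126): 1101111110011
Gen 4 (rule 26): 1001000001110
Gen 5 (rule 126): 1111100011011
Gen 6 (rule 26): 1000010110010
Gen 7 (rule 126): 1100111111111
Gen 8 (rule 26): 1011100000000
Gen 9 (rule 126): 1110110000000
Gen 10 (rule 26): 1000101000000
Gen 11 (rule 126): 1101111100000
Gen 12 (rule 26): 1001000010000

Answer: never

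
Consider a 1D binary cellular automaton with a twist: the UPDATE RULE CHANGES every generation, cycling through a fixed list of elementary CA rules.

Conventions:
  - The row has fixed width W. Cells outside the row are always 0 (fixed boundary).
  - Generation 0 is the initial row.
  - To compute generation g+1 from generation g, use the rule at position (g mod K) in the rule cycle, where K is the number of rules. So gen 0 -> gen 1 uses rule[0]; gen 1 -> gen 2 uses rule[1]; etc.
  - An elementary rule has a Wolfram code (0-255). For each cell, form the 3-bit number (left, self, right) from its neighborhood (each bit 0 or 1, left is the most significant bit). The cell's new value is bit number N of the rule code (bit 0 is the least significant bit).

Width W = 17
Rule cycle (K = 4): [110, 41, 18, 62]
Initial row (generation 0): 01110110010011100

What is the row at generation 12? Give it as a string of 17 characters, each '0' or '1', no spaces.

Answer: 11110111101001101

Derivation:
Gen 0: 01110110010011100
Gen 1 (rule 110): 11011110110110100
Gen 2 (rule 41): 10110001101101001
Gen 3 (rule 18): 00001010000000110
Gen 4 (rule 62): 00011111000001101
Gen 5 (rule 110): 00110001000011111
Gen 6 (rule 41): 10100100011010000
Gen 7 (rule 18): 00011010100001000
Gen 8 (rule 62): 00110111110011100
Gen 9 (rule 110): 01111100010110100
Gen 10 (rule 41): 01000001001101001
Gen 11 (rule 18): 10100010110000110
Gen 12 (rule 62): 11110111101001101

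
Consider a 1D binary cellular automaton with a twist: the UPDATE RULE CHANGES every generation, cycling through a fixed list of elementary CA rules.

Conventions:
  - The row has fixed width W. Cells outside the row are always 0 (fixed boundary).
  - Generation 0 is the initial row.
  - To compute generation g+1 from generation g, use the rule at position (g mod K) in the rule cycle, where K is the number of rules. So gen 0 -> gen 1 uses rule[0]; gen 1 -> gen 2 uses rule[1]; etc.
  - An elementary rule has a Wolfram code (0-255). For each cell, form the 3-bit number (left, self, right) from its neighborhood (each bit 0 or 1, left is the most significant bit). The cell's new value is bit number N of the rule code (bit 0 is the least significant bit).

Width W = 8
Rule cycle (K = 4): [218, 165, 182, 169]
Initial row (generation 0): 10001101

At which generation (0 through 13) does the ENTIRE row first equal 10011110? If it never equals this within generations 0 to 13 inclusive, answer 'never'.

Answer: 6

Derivation:
Gen 0: 10001101
Gen 1 (rule 218): 01011100
Gen 2 (rule 165): 01101001
Gen 3 (rule 182): 10011111
Gen 4 (rule 169): 00011110
Gen 5 (rule 218): 00111111
Gen 6 (rule 165): 10011110
Gen 7 (rule 182): 11101101
Gen 8 (rule 169): 11011010
Gen 9 (rule 218): 11011001
Gen 10 (rule 165): 00100001
Gen 11 (rule 182): 01110011
Gen 12 (rule 169): 01100010
Gen 13 (rule 218): 11110101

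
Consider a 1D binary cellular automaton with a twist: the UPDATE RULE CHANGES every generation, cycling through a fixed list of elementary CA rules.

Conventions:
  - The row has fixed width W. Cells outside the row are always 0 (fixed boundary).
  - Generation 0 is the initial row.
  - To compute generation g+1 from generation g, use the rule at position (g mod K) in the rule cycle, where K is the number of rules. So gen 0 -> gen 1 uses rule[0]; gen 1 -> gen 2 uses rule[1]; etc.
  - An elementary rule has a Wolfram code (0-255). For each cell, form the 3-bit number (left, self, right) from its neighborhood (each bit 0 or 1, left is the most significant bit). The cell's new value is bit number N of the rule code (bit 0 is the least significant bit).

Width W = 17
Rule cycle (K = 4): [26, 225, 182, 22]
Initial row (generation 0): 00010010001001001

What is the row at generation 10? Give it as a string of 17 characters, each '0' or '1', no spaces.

Answer: 01010110010011001

Derivation:
Gen 0: 00010010001001001
Gen 1 (rule 26): 00101101010110110
Gen 2 (rule 225): 10010110101011010
Gen 3 (rule 182): 11111001111100111
Gen 4 (rule 22): 00000110000011000
Gen 5 (rule 26): 00001101000110100
Gen 6 (rule 225): 11100110010011001
Gen 7 (rule 182): 01011001111100111
Gen 8 (rule 22): 11000110000011000
Gen 9 (rule 26): 10101101000110100
Gen 10 (rule 225): 01010110010011001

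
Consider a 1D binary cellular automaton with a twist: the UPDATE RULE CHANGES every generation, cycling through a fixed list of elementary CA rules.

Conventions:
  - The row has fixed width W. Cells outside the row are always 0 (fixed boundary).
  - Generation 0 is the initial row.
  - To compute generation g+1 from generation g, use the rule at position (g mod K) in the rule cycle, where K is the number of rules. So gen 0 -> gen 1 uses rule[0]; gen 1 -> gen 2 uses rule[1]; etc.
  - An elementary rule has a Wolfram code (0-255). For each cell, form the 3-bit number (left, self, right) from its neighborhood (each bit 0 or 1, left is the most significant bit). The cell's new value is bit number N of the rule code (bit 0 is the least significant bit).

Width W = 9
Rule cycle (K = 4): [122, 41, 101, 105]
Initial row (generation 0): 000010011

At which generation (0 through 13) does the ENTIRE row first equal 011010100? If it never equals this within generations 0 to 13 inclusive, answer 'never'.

Gen 0: 000010011
Gen 1 (rule 122): 000101111
Gen 2 (rule 41): 110011000
Gen 3 (rule 101): 010001011
Gen 4 (rule 105): 000100111
Gen 5 (rule 122): 001011101
Gen 6 (rule 41): 100110010
Gen 7 (rule 101): 100010010
Gen 8 (rule 105): 001000000
Gen 9 (rule 122): 010100000
Gen 10 (rule 41): 001001111
Gen 11 (rule 101): 101000001
Gen 12 (rule 105): 010011100
Gen 13 (rule 122): 101110110

Answer: never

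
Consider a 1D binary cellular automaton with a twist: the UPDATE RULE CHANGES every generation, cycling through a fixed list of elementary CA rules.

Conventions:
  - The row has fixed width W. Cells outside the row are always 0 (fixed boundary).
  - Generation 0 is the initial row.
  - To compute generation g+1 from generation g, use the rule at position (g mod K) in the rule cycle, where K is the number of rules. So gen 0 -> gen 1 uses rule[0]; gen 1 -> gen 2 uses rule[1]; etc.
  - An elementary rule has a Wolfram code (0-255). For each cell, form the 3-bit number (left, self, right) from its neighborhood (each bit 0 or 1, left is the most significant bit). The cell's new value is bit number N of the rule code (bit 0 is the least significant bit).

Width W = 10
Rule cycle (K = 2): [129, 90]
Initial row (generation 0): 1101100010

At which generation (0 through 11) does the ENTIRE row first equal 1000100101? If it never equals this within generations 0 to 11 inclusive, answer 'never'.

Gen 0: 1101100010
Gen 1 (rule 129): 0000001000
Gen 2 (rule 90): 0000010100
Gen 3 (rule 129): 1111000001
Gen 4 (rule 90): 1001100010
Gen 5 (rule 129): 0000001000
Gen 6 (rule 90): 0000010100
Gen 7 (rule 129): 1111000001
Gen 8 (rule 90): 1001100010
Gen 9 (rule 129): 0000001000
Gen 10 (rule 90): 0000010100
Gen 11 (rule 129): 1111000001

Answer: never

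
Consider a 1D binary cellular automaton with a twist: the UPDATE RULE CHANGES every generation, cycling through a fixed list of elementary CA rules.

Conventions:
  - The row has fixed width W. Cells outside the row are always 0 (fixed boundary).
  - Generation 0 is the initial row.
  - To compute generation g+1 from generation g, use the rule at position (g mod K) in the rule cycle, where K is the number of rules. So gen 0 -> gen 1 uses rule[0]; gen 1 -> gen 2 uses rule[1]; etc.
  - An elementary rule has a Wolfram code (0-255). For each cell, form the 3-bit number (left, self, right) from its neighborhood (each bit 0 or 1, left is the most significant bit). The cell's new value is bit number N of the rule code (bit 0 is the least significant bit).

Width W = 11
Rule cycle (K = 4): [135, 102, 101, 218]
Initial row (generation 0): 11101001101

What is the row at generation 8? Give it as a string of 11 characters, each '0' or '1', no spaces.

Answer: 11111000101

Derivation:
Gen 0: 11101001101
Gen 1 (rule 135): 01001010001
Gen 2 (rule 102): 11011110011
Gen 3 (rule 101): 01100010001
Gen 4 (rule 218): 11110101010
Gen 5 (rule 135): 01100101010
Gen 6 (rule 102): 10101111110
Gen 7 (rule 101): 11110000010
Gen 8 (rule 218): 11111000101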